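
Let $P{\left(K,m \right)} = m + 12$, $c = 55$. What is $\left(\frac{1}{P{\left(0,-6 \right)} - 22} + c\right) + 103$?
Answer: $\frac{2527}{16} \approx 157.94$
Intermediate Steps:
$P{\left(K,m \right)} = 12 + m$
$\left(\frac{1}{P{\left(0,-6 \right)} - 22} + c\right) + 103 = \left(\frac{1}{\left(12 - 6\right) - 22} + 55\right) + 103 = \left(\frac{1}{6 - 22} + 55\right) + 103 = \left(\frac{1}{-16} + 55\right) + 103 = \left(- \frac{1}{16} + 55\right) + 103 = \frac{879}{16} + 103 = \frac{2527}{16}$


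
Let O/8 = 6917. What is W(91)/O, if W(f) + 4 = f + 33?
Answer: 15/6917 ≈ 0.0021686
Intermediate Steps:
O = 55336 (O = 8*6917 = 55336)
W(f) = 29 + f (W(f) = -4 + (f + 33) = -4 + (33 + f) = 29 + f)
W(91)/O = (29 + 91)/55336 = 120*(1/55336) = 15/6917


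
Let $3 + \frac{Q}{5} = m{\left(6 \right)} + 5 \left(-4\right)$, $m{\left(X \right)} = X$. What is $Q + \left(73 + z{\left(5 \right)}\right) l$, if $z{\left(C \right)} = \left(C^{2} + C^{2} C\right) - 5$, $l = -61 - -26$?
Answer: $-7715$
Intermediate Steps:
$l = -35$ ($l = -61 + 26 = -35$)
$z{\left(C \right)} = -5 + C^{2} + C^{3}$ ($z{\left(C \right)} = \left(C^{2} + C^{3}\right) - 5 = -5 + C^{2} + C^{3}$)
$Q = -85$ ($Q = -15 + 5 \left(6 + 5 \left(-4\right)\right) = -15 + 5 \left(6 - 20\right) = -15 + 5 \left(-14\right) = -15 - 70 = -85$)
$Q + \left(73 + z{\left(5 \right)}\right) l = -85 + \left(73 + \left(-5 + 5^{2} + 5^{3}\right)\right) \left(-35\right) = -85 + \left(73 + \left(-5 + 25 + 125\right)\right) \left(-35\right) = -85 + \left(73 + 145\right) \left(-35\right) = -85 + 218 \left(-35\right) = -85 - 7630 = -7715$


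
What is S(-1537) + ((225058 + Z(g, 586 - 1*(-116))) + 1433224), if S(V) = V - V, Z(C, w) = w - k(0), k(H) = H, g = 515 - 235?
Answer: 1658984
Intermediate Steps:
g = 280
Z(C, w) = w (Z(C, w) = w - 1*0 = w + 0 = w)
S(V) = 0
S(-1537) + ((225058 + Z(g, 586 - 1*(-116))) + 1433224) = 0 + ((225058 + (586 - 1*(-116))) + 1433224) = 0 + ((225058 + (586 + 116)) + 1433224) = 0 + ((225058 + 702) + 1433224) = 0 + (225760 + 1433224) = 0 + 1658984 = 1658984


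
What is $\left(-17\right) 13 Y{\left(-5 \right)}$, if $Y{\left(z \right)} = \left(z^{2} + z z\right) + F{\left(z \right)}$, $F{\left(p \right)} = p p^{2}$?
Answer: $16575$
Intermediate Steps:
$F{\left(p \right)} = p^{3}$
$Y{\left(z \right)} = z^{3} + 2 z^{2}$ ($Y{\left(z \right)} = \left(z^{2} + z z\right) + z^{3} = \left(z^{2} + z^{2}\right) + z^{3} = 2 z^{2} + z^{3} = z^{3} + 2 z^{2}$)
$\left(-17\right) 13 Y{\left(-5 \right)} = \left(-17\right) 13 \left(-5\right)^{2} \left(2 - 5\right) = - 221 \cdot 25 \left(-3\right) = \left(-221\right) \left(-75\right) = 16575$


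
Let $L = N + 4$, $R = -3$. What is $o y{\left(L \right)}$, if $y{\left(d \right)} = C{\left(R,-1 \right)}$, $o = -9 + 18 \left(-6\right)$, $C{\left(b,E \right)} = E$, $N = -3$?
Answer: $117$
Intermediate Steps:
$L = 1$ ($L = -3 + 4 = 1$)
$o = -117$ ($o = -9 - 108 = -117$)
$y{\left(d \right)} = -1$
$o y{\left(L \right)} = \left(-117\right) \left(-1\right) = 117$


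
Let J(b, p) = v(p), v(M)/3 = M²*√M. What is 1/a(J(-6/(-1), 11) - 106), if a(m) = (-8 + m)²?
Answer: 18055/25474394449 + 9196*√11/229269550041 ≈ 8.4178e-7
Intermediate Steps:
v(M) = 3*M^(5/2) (v(M) = 3*(M²*√M) = 3*M^(5/2))
J(b, p) = 3*p^(5/2)
1/a(J(-6/(-1), 11) - 106) = 1/((-8 + (3*11^(5/2) - 106))²) = 1/((-8 + (3*(121*√11) - 106))²) = 1/((-8 + (363*√11 - 106))²) = 1/((-8 + (-106 + 363*√11))²) = 1/((-114 + 363*√11)²) = (-114 + 363*√11)⁻²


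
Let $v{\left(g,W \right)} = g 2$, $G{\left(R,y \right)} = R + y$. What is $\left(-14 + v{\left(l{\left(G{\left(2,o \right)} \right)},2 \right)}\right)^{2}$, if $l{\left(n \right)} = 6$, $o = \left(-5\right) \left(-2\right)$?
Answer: $4$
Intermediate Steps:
$o = 10$
$v{\left(g,W \right)} = 2 g$
$\left(-14 + v{\left(l{\left(G{\left(2,o \right)} \right)},2 \right)}\right)^{2} = \left(-14 + 2 \cdot 6\right)^{2} = \left(-14 + 12\right)^{2} = \left(-2\right)^{2} = 4$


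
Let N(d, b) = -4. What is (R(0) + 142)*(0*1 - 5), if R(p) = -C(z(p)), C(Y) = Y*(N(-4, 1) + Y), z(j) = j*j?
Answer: -710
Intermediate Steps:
z(j) = j²
C(Y) = Y*(-4 + Y)
R(p) = -p²*(-4 + p²)
(R(0) + 142)*(0*1 - 5) = (0²*(4 - 1*0²) + 142)*(0*1 - 5) = (0*(4 - 1*0) + 142)*(0 - 5) = (0*(4 + 0) + 142)*(-5) = (0*4 + 142)*(-5) = (0 + 142)*(-5) = 142*(-5) = -710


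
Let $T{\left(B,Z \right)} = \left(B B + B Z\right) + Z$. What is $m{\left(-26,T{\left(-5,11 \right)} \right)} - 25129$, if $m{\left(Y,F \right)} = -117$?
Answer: $-25246$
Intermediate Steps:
$T{\left(B,Z \right)} = Z + B^{2} + B Z$ ($T{\left(B,Z \right)} = \left(B^{2} + B Z\right) + Z = Z + B^{2} + B Z$)
$m{\left(-26,T{\left(-5,11 \right)} \right)} - 25129 = -117 - 25129 = -25246$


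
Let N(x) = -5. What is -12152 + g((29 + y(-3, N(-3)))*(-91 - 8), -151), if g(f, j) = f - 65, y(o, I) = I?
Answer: -14593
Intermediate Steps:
g(f, j) = -65 + f
-12152 + g((29 + y(-3, N(-3)))*(-91 - 8), -151) = -12152 + (-65 + (29 - 5)*(-91 - 8)) = -12152 + (-65 + 24*(-99)) = -12152 + (-65 - 2376) = -12152 - 2441 = -14593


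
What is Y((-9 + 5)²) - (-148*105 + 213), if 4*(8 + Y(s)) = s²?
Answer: 15383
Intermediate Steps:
Y(s) = -8 + s²/4
Y((-9 + 5)²) - (-148*105 + 213) = (-8 + ((-9 + 5)²)²/4) - (-148*105 + 213) = (-8 + ((-4)²)²/4) - (-15540 + 213) = (-8 + (¼)*16²) - 1*(-15327) = (-8 + (¼)*256) + 15327 = (-8 + 64) + 15327 = 56 + 15327 = 15383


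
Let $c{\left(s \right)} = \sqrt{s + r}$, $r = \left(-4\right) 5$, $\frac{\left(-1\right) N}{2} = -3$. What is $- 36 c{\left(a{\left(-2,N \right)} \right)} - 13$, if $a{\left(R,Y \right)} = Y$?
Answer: $-13 - 36 i \sqrt{14} \approx -13.0 - 134.7 i$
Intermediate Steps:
$N = 6$ ($N = \left(-2\right) \left(-3\right) = 6$)
$r = -20$
$c{\left(s \right)} = \sqrt{-20 + s}$ ($c{\left(s \right)} = \sqrt{s - 20} = \sqrt{-20 + s}$)
$- 36 c{\left(a{\left(-2,N \right)} \right)} - 13 = - 36 \sqrt{-20 + 6} - 13 = - 36 \sqrt{-14} - 13 = - 36 i \sqrt{14} - 13 = -13 - 36 i \sqrt{14}$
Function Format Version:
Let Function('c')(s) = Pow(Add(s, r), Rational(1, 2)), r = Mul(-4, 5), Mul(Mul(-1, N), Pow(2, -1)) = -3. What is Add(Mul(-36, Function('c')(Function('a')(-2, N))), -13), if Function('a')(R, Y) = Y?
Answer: Add(-13, Mul(-36, I, Pow(14, Rational(1, 2)))) ≈ Add(-13.000, Mul(-134.70, I))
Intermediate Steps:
N = 6 (N = Mul(-2, -3) = 6)
r = -20
Function('c')(s) = Pow(Add(-20, s), Rational(1, 2)) (Function('c')(s) = Pow(Add(s, -20), Rational(1, 2)) = Pow(Add(-20, s), Rational(1, 2)))
Add(Mul(-36, Function('c')(Function('a')(-2, N))), -13) = Add(Mul(-36, Pow(Add(-20, 6), Rational(1, 2))), -13) = Add(Mul(-36, Pow(-14, Rational(1, 2))), -13) = Add(Mul(-36, Mul(I, Pow(14, Rational(1, 2)))), -13) = Add(Mul(-36, I, Pow(14, Rational(1, 2))), -13) = Add(-13, Mul(-36, I, Pow(14, Rational(1, 2))))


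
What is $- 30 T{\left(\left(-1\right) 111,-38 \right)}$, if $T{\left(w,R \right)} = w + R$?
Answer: $4470$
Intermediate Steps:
$T{\left(w,R \right)} = R + w$
$- 30 T{\left(\left(-1\right) 111,-38 \right)} = - 30 \left(-38 - 111\right) = \left(-30\right) \left(-149\right) = 4470$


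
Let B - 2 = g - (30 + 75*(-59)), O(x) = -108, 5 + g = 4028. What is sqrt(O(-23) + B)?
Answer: 2*sqrt(2078) ≈ 91.170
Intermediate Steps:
g = 4023 (g = -5 + 4028 = 4023)
B = 8420 (B = 2 + (4023 - (30 + 75*(-59))) = 2 + (4023 - (30 - 4425)) = 2 + (4023 - 1*(-4395)) = 2 + (4023 + 4395) = 2 + 8418 = 8420)
sqrt(O(-23) + B) = sqrt(-108 + 8420) = sqrt(8312) = 2*sqrt(2078)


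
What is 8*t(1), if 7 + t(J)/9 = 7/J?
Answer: 0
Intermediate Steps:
t(J) = -63 + 63/J (t(J) = -63 + 9*(7/J) = -63 + 63/J)
8*t(1) = 8*(-63 + 63/1) = 8*(-63 + 63*1) = 8*(-63 + 63) = 8*0 = 0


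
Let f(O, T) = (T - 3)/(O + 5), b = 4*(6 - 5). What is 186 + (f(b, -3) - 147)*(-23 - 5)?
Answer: 12962/3 ≈ 4320.7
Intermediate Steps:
b = 4 (b = 4*1 = 4)
f(O, T) = (-3 + T)/(5 + O)
186 + (f(b, -3) - 147)*(-23 - 5) = 186 + ((-3 - 3)/(5 + 4) - 147)*(-23 - 5) = 186 + (-6/9 - 147)*(-28) = 186 + ((⅑)*(-6) - 147)*(-28) = 186 + (-⅔ - 147)*(-28) = 186 - 443/3*(-28) = 186 + 12404/3 = 12962/3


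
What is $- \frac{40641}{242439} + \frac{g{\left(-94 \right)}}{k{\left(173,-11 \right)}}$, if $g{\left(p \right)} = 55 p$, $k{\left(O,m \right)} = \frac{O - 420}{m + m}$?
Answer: $- \frac{9195016729}{19960811} \approx -460.65$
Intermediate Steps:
$k{\left(O,m \right)} = \frac{-420 + O}{2 m}$
$- \frac{40641}{242439} + \frac{g{\left(-94 \right)}}{k{\left(173,-11 \right)}} = - \frac{40641}{242439} + \frac{55 \left(-94\right)}{\frac{1}{2} \frac{1}{-11} \left(-420 + 173\right)} = \left(-40641\right) \frac{1}{242439} - \frac{5170}{\frac{1}{2} \left(- \frac{1}{11}\right) \left(-247\right)} = - \frac{13547}{80813} - \frac{5170}{\frac{247}{22}} = - \frac{13547}{80813} - \frac{113740}{247} = - \frac{9195016729}{19960811}$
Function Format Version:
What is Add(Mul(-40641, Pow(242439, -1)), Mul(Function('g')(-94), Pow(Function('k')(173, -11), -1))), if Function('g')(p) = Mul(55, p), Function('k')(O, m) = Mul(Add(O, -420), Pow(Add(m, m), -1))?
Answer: Rational(-9195016729, 19960811) ≈ -460.65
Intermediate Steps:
Function('k')(O, m) = Mul(Rational(1, 2), Pow(m, -1), Add(-420, O)) (Function('k')(O, m) = Mul(Add(-420, O), Pow(Mul(2, m), -1)) = Mul(Add(-420, O), Mul(Rational(1, 2), Pow(m, -1))) = Mul(Rational(1, 2), Pow(m, -1), Add(-420, O)))
Add(Mul(-40641, Pow(242439, -1)), Mul(Function('g')(-94), Pow(Function('k')(173, -11), -1))) = Add(Mul(-40641, Pow(242439, -1)), Mul(Mul(55, -94), Pow(Mul(Rational(1, 2), Pow(-11, -1), Add(-420, 173)), -1))) = Add(Mul(-40641, Rational(1, 242439)), Mul(-5170, Pow(Mul(Rational(1, 2), Rational(-1, 11), -247), -1))) = Add(Rational(-13547, 80813), Mul(-5170, Pow(Rational(247, 22), -1))) = Add(Rational(-13547, 80813), Mul(-5170, Rational(22, 247))) = Add(Rational(-13547, 80813), Rational(-113740, 247)) = Rational(-9195016729, 19960811)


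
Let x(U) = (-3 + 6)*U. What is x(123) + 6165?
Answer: 6534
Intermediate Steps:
x(U) = 3*U
x(123) + 6165 = 3*123 + 6165 = 369 + 6165 = 6534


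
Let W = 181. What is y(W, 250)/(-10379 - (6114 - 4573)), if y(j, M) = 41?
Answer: -41/11920 ≈ -0.0034396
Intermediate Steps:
y(W, 250)/(-10379 - (6114 - 4573)) = 41/(-10379 - (6114 - 4573)) = 41/(-10379 - 1*1541) = 41/(-10379 - 1541) = 41/(-11920) = 41*(-1/11920) = -41/11920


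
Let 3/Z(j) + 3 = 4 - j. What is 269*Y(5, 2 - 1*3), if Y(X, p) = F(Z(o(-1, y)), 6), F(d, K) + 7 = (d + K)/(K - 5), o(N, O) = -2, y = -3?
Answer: 0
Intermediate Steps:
Z(j) = 3/(1 - j) (Z(j) = 3/(-3 + (4 - j)) = 3/(1 - j))
F(d, K) = -7 + (K + d)/(-5 + K) (F(d, K) = -7 + (d + K)/(K - 5) = -7 + (K + d)/(-5 + K))
Y(X, p) = 0 (Y(X, p) = (35 - 3/(-1 - 2) - 6*6)/(-5 + 6) = (35 - 3/(-3) - 36)/1 = 1*(35 - 3*(-1/3) - 36) = 1*(35 + 1 - 36) = 1*0 = 0)
269*Y(5, 2 - 1*3) = 269*0 = 0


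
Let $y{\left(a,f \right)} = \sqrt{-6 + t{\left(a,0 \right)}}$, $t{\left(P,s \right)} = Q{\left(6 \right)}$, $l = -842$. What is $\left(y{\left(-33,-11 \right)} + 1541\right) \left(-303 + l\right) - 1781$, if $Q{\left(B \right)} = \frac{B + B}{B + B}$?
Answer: $-1766226 - 1145 i \sqrt{5} \approx -1.7662 \cdot 10^{6} - 2560.3 i$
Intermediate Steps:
$Q{\left(B \right)} = 1$ ($Q{\left(B \right)} = \frac{2 B}{2 B} = 2 B \frac{1}{2 B} = 1$)
$t{\left(P,s \right)} = 1$
$y{\left(a,f \right)} = i \sqrt{5}$ ($y{\left(a,f \right)} = \sqrt{-6 + 1} = \sqrt{-5} = i \sqrt{5}$)
$\left(y{\left(-33,-11 \right)} + 1541\right) \left(-303 + l\right) - 1781 = \left(i \sqrt{5} + 1541\right) \left(-303 - 842\right) - 1781 = \left(1541 + i \sqrt{5}\right) \left(-1145\right) - 1781 = \left(-1764445 - 1145 i \sqrt{5}\right) - 1781 = -1766226 - 1145 i \sqrt{5}$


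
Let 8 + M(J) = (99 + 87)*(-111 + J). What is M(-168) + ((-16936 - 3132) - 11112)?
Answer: -83082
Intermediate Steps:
M(J) = -20654 + 186*J (M(J) = -8 + (99 + 87)*(-111 + J) = -8 + 186*(-111 + J) = -8 + (-20646 + 186*J) = -20654 + 186*J)
M(-168) + ((-16936 - 3132) - 11112) = (-20654 + 186*(-168)) + ((-16936 - 3132) - 11112) = (-20654 - 31248) + (-20068 - 11112) = -51902 - 31180 = -83082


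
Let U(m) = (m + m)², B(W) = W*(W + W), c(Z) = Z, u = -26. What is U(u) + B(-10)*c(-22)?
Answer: -1696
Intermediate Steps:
B(W) = 2*W² (B(W) = W*(2*W) = 2*W²)
U(m) = 4*m² (U(m) = (2*m)² = 4*m²)
U(u) + B(-10)*c(-22) = 4*(-26)² + (2*(-10)²)*(-22) = 4*676 + (2*100)*(-22) = 2704 + 200*(-22) = 2704 - 4400 = -1696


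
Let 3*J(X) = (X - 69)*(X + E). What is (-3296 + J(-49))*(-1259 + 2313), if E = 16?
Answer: -2105892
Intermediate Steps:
J(X) = (-69 + X)*(16 + X)/3 (J(X) = ((X - 69)*(X + 16))/3 = ((-69 + X)*(16 + X))/3 = (-69 + X)*(16 + X)/3)
(-3296 + J(-49))*(-1259 + 2313) = (-3296 + (-368 - 53/3*(-49) + (1/3)*(-49)**2))*(-1259 + 2313) = (-3296 + (-368 + 2597/3 + (1/3)*2401))*1054 = (-3296 + (-368 + 2597/3 + 2401/3))*1054 = (-3296 + 1298)*1054 = -1998*1054 = -2105892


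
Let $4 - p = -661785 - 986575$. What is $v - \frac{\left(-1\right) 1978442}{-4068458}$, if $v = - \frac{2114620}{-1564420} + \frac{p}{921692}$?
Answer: $\frac{97301670517135453}{36664775637525607} \approx 2.6538$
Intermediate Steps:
$p = 1648364$ ($p = 4 - \left(-661785 - 986575\right) = 4 - -1648360 = 4 + 1648360 = 1648364$)
$v = \frac{56597024324}{18023917483}$ ($v = - \frac{2114620}{-1564420} + \frac{1648364}{921692} = \left(-2114620\right) \left(- \frac{1}{1564420}\right) + 1648364 \cdot \frac{1}{921692} = \frac{105731}{78221} + \frac{412091}{230423} = \frac{56597024324}{18023917483} \approx 3.1401$)
$v - \frac{\left(-1\right) 1978442}{-4068458} = \frac{56597024324}{18023917483} - \frac{\left(-1\right) 1978442}{-4068458} = \frac{56597024324}{18023917483} - \left(-1978442\right) \left(- \frac{1}{4068458}\right) = \frac{56597024324}{18023917483} - \frac{989221}{2034229} = \frac{97301670517135453}{36664775637525607}$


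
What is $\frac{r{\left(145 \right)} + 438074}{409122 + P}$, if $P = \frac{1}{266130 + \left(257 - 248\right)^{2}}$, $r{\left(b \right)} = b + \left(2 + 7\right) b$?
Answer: $\frac{117006123564}{108912776743} \approx 1.0743$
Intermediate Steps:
$r{\left(b \right)} = 10 b$ ($r{\left(b \right)} = b + 9 b = 10 b$)
$P = \frac{1}{266211}$ ($P = \frac{1}{266130 + 9^{2}} = \frac{1}{266130 + 81} = \frac{1}{266211} \approx 3.7564 \cdot 10^{-6}$)
$\frac{r{\left(145 \right)} + 438074}{409122 + P} = \frac{10 \cdot 145 + 438074}{409122 + \frac{1}{266211}} = \frac{1450 + 438074}{\frac{108912776743}{266211}} = 439524 \cdot \frac{266211}{108912776743} = \frac{117006123564}{108912776743}$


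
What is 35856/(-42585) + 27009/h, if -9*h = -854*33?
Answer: 1037901177/133347830 ≈ 7.7834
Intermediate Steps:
h = 9394/3 (h = -(-854)*33/9 = -⅑*(-28182) = 9394/3 ≈ 3131.3)
35856/(-42585) + 27009/h = 35856/(-42585) + 27009/(9394/3) = 35856*(-1/42585) + 27009*(3/9394) = -11952/14195 + 81027/9394 = 1037901177/133347830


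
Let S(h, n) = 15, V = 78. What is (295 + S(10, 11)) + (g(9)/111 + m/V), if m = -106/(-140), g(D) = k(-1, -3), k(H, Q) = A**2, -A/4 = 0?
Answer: 1692653/5460 ≈ 310.01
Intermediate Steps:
A = 0 (A = -4*0 = 0)
k(H, Q) = 0 (k(H, Q) = 0**2 = 0)
g(D) = 0
m = 53/70 (m = -106*(-1/140) = 53/70 ≈ 0.75714)
(295 + S(10, 11)) + (g(9)/111 + m/V) = (295 + 15) + (0/111 + (53/70)/78) = 310 + (0*(1/111) + (53/70)*(1/78)) = 310 + (0 + 53/5460) = 310 + 53/5460 = 1692653/5460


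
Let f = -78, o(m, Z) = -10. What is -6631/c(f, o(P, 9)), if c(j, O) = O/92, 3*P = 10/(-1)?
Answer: 305026/5 ≈ 61005.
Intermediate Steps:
P = -10/3 (P = (10/(-1))/3 = (10*(-1))/3 = (⅓)*(-10) = -10/3 ≈ -3.3333)
c(j, O) = O/92 (c(j, O) = O*(1/92) = O/92)
-6631/c(f, o(P, 9)) = -6631/((1/92)*(-10)) = -6631/(-5/46) = -6631*(-46/5) = 305026/5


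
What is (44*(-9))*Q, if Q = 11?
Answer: -4356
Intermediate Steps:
(44*(-9))*Q = (44*(-9))*11 = -396*11 = -4356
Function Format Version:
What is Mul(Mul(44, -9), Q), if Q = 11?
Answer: -4356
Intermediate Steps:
Mul(Mul(44, -9), Q) = Mul(Mul(44, -9), 11) = Mul(-396, 11) = -4356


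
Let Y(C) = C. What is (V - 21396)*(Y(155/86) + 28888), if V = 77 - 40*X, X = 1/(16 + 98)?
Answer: -3019199803169/4902 ≈ -6.1591e+8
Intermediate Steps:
X = 1/114 ≈ 0.0087719
V = 4369/57 (V = 77 - 40*1/114 = 77 - 20/57 = 4369/57 ≈ 76.649)
(V - 21396)*(Y(155/86) + 28888) = (4369/57 - 21396)*(155/86 + 28888) = -1215203*(155*(1/86) + 28888)/57 = -1215203*(155/86 + 28888)/57 = -1215203/57*2484523/86 = -3019199803169/4902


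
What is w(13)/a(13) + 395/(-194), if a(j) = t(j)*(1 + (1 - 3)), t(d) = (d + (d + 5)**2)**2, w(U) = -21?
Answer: -44855681/22032386 ≈ -2.0359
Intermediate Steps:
t(d) = (d + (5 + d)**2)**2
a(j) = -(j + (5 + j)**2)**2 (a(j) = (j + (5 + j)**2)**2*(1 + (1 - 3)) = (j + (5 + j)**2)**2*(1 - 2) = (j + (5 + j)**2)**2*(-1) = -(j + (5 + j)**2)**2)
w(13)/a(13) + 395/(-194) = -21*(-1/(13 + (5 + 13)**2)**2) + 395/(-194) = -21*(-1/(13 + 18**2)**2) + 395*(-1/194) = -21*(-1/(13 + 324)**2) - 395/194 = -21/((-1*337**2)) - 395/194 = -21/((-1*113569)) - 395/194 = -21/(-113569) - 395/194 = -21*(-1/113569) - 395/194 = 21/113569 - 395/194 = -44855681/22032386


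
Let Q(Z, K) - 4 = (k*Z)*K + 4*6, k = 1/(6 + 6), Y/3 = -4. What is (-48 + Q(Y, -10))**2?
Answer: 100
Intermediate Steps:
Y = -12 (Y = 3*(-4) = -12)
k = 1/12 ≈ 0.083333
Q(Z, K) = 28 + K*Z/12 (Q(Z, K) = 4 + ((Z/12)*K + 4*6) = 4 + (K*Z/12 + 24) = 4 + (24 + K*Z/12) = 28 + K*Z/12)
(-48 + Q(Y, -10))**2 = (-48 + (28 + (1/12)*(-10)*(-12)))**2 = (-48 + (28 + 10))**2 = (-48 + 38)**2 = (-10)**2 = 100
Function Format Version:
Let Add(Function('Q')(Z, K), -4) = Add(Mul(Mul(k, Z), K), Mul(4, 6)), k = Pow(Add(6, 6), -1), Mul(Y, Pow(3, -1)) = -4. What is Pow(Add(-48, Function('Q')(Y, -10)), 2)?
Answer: 100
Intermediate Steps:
Y = -12 (Y = Mul(3, -4) = -12)
k = Rational(1, 12) (k = Pow(12, -1) = Rational(1, 12) ≈ 0.083333)
Function('Q')(Z, K) = Add(28, Mul(Rational(1, 12), K, Z)) (Function('Q')(Z, K) = Add(4, Add(Mul(Mul(Rational(1, 12), Z), K), Mul(4, 6))) = Add(4, Add(Mul(Rational(1, 12), K, Z), 24)) = Add(4, Add(24, Mul(Rational(1, 12), K, Z))) = Add(28, Mul(Rational(1, 12), K, Z)))
Pow(Add(-48, Function('Q')(Y, -10)), 2) = Pow(Add(-48, Add(28, Mul(Rational(1, 12), -10, -12))), 2) = Pow(Add(-48, Add(28, 10)), 2) = Pow(Add(-48, 38), 2) = Pow(-10, 2) = 100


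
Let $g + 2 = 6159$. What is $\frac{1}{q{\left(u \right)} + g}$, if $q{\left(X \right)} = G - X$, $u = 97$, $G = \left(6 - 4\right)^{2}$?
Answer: $\frac{1}{6064} \approx 0.00016491$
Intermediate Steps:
$G = 4$ ($G = 2^{2} = 4$)
$g = 6157$ ($g = -2 + 6159 = 6157$)
$q{\left(X \right)} = 4 - X$
$\frac{1}{q{\left(u \right)} + g} = \frac{1}{\left(4 - 97\right) + 6157} = \frac{1}{-93 + 6157} = \frac{1}{6064}$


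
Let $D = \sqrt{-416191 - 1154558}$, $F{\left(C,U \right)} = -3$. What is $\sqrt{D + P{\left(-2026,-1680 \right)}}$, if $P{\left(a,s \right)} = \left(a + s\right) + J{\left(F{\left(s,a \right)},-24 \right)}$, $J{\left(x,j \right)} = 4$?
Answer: $\sqrt{-3702 + i \sqrt{1570749}} \approx 10.159 + 61.686 i$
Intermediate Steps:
$P{\left(a,s \right)} = 4 + a + s$ ($P{\left(a,s \right)} = \left(a + s\right) + 4 = 4 + a + s$)
$D = i \sqrt{1570749}$ ($D = \sqrt{-1570749} = i \sqrt{1570749} \approx 1253.3 i$)
$\sqrt{D + P{\left(-2026,-1680 \right)}} = \sqrt{i \sqrt{1570749} - 3702} = \sqrt{-3702 + i \sqrt{1570749}}$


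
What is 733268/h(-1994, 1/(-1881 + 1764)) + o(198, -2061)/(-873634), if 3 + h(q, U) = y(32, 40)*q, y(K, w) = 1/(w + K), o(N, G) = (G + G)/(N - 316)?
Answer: -1360651088234493/56956568630 ≈ -23889.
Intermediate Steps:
o(N, G) = 2*G/(-316 + N) (o(N, G) = (2*G)/(-316 + N) = 2*G/(-316 + N))
y(K, w) = 1/(K + w)
h(q, U) = -3 + q/72 (h(q, U) = -3 + q/(32 + 40) = -3 + q/72)
733268/h(-1994, 1/(-1881 + 1764)) + o(198, -2061)/(-873634) = 733268/(-3 + (1/72)*(-1994)) + (2*(-2061)/(-316 + 198))/(-873634) = 733268/(-3 - 997/36) + (2*(-2061)/(-118))*(-1/873634) = 733268/(-1105/36) + (2*(-2061)*(-1/118))*(-1/873634) = 733268*(-36/1105) + (2061/59)*(-1/873634) = -26397648/1105 - 2061/51544406 = -1360651088234493/56956568630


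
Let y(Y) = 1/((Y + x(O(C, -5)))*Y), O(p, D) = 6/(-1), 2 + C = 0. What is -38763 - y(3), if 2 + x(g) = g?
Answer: -581444/15 ≈ -38763.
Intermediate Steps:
C = -2 (C = -2 + 0 = -2)
O(p, D) = -6 (O(p, D) = 6*(-1) = -6)
x(g) = -2 + g
y(Y) = 1/(Y*(-8 + Y)) (y(Y) = 1/((Y + (-2 - 6))*Y) = 1/((Y - 8)*Y) = 1/((-8 + Y)*Y) = 1/(Y*(-8 + Y)))
-38763 - y(3) = -38763 - 1/(3*(-8 + 3)) = -38763 - 1/(3*(-5)) = -38763 - (-1)/(3*5) = -38763 - 1*(-1/15) = -38763 + 1/15 = -581444/15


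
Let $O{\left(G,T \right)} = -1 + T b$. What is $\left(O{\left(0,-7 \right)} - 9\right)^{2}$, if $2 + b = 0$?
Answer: $16$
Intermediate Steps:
$b = -2$ ($b = -2 + 0 = -2$)
$O{\left(G,T \right)} = -1 - 2 T$ ($O{\left(G,T \right)} = -1 + T \left(-2\right) = -1 - 2 T$)
$\left(O{\left(0,-7 \right)} - 9\right)^{2} = \left(\left(-1 - -14\right) - 9\right)^{2} = \left(\left(-1 + 14\right) - 9\right)^{2} = \left(13 - 9\right)^{2} = 4^{2} = 16$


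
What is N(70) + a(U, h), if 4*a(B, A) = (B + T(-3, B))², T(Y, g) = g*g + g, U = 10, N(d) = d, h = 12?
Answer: 3670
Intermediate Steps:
T(Y, g) = g + g² (T(Y, g) = g² + g = g + g²)
a(B, A) = (B + B*(1 + B))²/4
N(70) + a(U, h) = 70 + (¼)*10²*(2 + 10)² = 70 + (¼)*100*12² = 70 + (¼)*100*144 = 70 + 3600 = 3670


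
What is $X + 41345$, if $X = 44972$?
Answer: $86317$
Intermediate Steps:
$X + 41345 = 44972 + 41345 = 86317$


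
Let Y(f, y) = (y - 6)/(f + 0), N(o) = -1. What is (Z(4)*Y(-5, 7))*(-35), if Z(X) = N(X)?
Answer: -7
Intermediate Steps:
Z(X) = -1
Y(f, y) = (-6 + y)/f
(Z(4)*Y(-5, 7))*(-35) = -(-6 + 7)/(-5)*(-35) = -(-1)/5*(-35) = -1*(-⅕)*(-35) = (⅕)*(-35) = -7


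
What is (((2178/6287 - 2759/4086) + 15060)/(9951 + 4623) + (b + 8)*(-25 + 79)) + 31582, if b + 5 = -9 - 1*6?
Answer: 11581669726415507/374386851468 ≈ 30935.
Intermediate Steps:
b = -20 (b = -5 + (-9 - 1*6) = -5 + (-9 - 6) = -5 - 15 = -20)
(((2178/6287 - 2759/4086) + 15060)/(9951 + 4623) + (b + 8)*(-25 + 79)) + 31582 = (((2178/6287 - 2759/4086) + 15060)/(9951 + 4623) + (-20 + 8)*(-25 + 79)) + 31582 = (((2178*(1/6287) - 2759*1/4086) + 15060)/14574 - 12*54) + 31582 = (((2178/6287 - 2759/4086) + 15060)*(1/14574) - 648) + 31582 = ((-8446525/25688682 + 15060)*(1/14574) - 648) + 31582 = ((386863104395/25688682)*(1/14574) - 648) + 31582 = (386863104395/374386851468 - 648) + 31582 = -242215816646869/374386851468 + 31582 = 11581669726415507/374386851468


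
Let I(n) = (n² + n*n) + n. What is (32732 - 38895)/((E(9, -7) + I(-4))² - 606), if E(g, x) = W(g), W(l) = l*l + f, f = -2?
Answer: -6163/10843 ≈ -0.56839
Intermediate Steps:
W(l) = -2 + l² (W(l) = l*l - 2 = l² - 2 = -2 + l²)
E(g, x) = -2 + g²
I(n) = n + 2*n² (I(n) = (n² + n²) + n = 2*n² + n = n + 2*n²)
(32732 - 38895)/((E(9, -7) + I(-4))² - 606) = (32732 - 38895)/(((-2 + 9²) - 4*(1 + 2*(-4)))² - 606) = -6163/(((-2 + 81) - 4*(1 - 8))² - 606) = -6163/((79 - 4*(-7))² - 606) = -6163/((79 + 28)² - 606) = -6163/(107² - 606) = -6163/(11449 - 606) = -6163/10843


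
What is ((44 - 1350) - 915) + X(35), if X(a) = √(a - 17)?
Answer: -2221 + 3*√2 ≈ -2216.8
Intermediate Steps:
X(a) = √(-17 + a)
((44 - 1350) - 915) + X(35) = ((44 - 1350) - 915) + √(-17 + 35) = (-1306 - 915) + √18 = -2221 + 3*√2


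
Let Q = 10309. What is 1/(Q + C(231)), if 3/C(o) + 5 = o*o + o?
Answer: 53587/552428386 ≈ 9.7003e-5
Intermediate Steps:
C(o) = 3/(-5 + o + o**2) (C(o) = 3/(-5 + (o*o + o)) = 3/(-5 + (o**2 + o)) = 3/(-5 + (o + o**2)) = 3/(-5 + o + o**2))
1/(Q + C(231)) = 1/(10309 + 3/(-5 + 231 + 231**2)) = 1/(10309 + 3/(-5 + 231 + 53361)) = 1/(10309 + 3/53587) = 1/(552428386/53587) = 53587/552428386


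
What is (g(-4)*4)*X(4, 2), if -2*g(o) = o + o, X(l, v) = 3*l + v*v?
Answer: 256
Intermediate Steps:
X(l, v) = v² + 3*l (X(l, v) = 3*l + v² = v² + 3*l)
g(o) = -o (g(o) = -(o + o)/2 = -o)
(g(-4)*4)*X(4, 2) = (-1*(-4)*4)*(2² + 3*4) = (4*4)*(4 + 12) = 16*16 = 256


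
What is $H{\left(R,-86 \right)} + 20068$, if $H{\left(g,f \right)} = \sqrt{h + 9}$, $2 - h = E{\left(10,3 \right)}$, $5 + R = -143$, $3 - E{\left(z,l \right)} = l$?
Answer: $20068 + \sqrt{11} \approx 20071.0$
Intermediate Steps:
$E{\left(z,l \right)} = 3 - l$
$R = -148$ ($R = -5 - 143 = -148$)
$h = 2$ ($h = 2 - \left(3 - 3\right) = 2 - 0 = 2 + 0 = 2$)
$H{\left(g,f \right)} = \sqrt{11}$ ($H{\left(g,f \right)} = \sqrt{2 + 9} = \sqrt{11}$)
$H{\left(R,-86 \right)} + 20068 = \sqrt{11} + 20068 = 20068 + \sqrt{11}$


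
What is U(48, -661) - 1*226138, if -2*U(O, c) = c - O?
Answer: -451567/2 ≈ -2.2578e+5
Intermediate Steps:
U(O, c) = O/2 - c/2 (U(O, c) = -(c - O)/2 = O/2 - c/2)
U(48, -661) - 1*226138 = ((1/2)*48 - 1/2*(-661)) - 1*226138 = (24 + 661/2) - 226138 = 709/2 - 226138 = -451567/2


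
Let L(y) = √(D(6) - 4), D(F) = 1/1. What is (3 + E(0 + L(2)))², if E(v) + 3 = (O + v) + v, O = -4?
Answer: 4 - 16*I*√3 ≈ 4.0 - 27.713*I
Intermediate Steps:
D(F) = 1
L(y) = I*√3 (L(y) = √(1 - 4) = √(-3) = I*√3)
E(v) = -7 + 2*v (E(v) = -3 + ((-4 + v) + v) = -3 + (-4 + 2*v) = -7 + 2*v)
(3 + E(0 + L(2)))² = (3 + (-7 + 2*(0 + I*√3)))² = (3 + (-7 + 2*(I*√3)))² = (3 + (-7 + 2*I*√3))² = (-4 + 2*I*√3)²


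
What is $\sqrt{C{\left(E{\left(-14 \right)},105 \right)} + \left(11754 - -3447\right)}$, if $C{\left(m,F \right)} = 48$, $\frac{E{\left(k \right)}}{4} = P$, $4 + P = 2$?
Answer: $\sqrt{15249} \approx 123.49$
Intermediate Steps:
$P = -2$ ($P = -4 + 2 = -2$)
$E{\left(k \right)} = -8$ ($E{\left(k \right)} = 4 \left(-2\right) = -8$)
$\sqrt{C{\left(E{\left(-14 \right)},105 \right)} + \left(11754 - -3447\right)} = \sqrt{48 + \left(11754 - -3447\right)} = \sqrt{48 + \left(11754 + 3447\right)} = \sqrt{48 + 15201} = \sqrt{15249}$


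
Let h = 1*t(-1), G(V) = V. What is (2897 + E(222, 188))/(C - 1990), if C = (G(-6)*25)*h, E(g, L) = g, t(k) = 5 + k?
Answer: -3119/2590 ≈ -1.2042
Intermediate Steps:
h = 4 (h = 1*(5 - 1) = 1*4 = 4)
C = -600 (C = -6*25*4 = -150*4 = -600)
(2897 + E(222, 188))/(C - 1990) = (2897 + 222)/(-600 - 1990) = 3119/(-2590) = 3119*(-1/2590) = -3119/2590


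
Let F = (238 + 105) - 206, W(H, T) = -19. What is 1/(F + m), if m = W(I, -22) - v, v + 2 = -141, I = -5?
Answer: 1/261 ≈ 0.0038314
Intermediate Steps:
v = -143 (v = -2 - 141 = -143)
m = 124 (m = -19 - 1*(-143) = -19 + 143 = 124)
F = 137 (F = 343 - 206 = 137)
1/(F + m) = 1/(137 + 124) = 1/261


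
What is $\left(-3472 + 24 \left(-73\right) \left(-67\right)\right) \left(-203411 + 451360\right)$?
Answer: $28244366488$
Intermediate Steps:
$\left(-3472 + 24 \left(-73\right) \left(-67\right)\right) \left(-203411 + 451360\right) = \left(-3472 - -117384\right) 247949 = \left(-3472 + 117384\right) 247949 = 113912 \cdot 247949 = 28244366488$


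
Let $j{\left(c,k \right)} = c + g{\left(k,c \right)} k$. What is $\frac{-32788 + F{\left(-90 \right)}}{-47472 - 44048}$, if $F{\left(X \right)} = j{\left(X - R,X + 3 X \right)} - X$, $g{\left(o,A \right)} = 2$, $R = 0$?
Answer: $\frac{8377}{22880} \approx 0.36613$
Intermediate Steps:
$j{\left(c,k \right)} = c + 2 k$
$F{\left(X \right)} = 8 X$ ($F{\left(X \right)} = \left(\left(X - 0\right) + 2 \left(X + 3 X\right)\right) - X = \left(\left(X + 0\right) + 2 \cdot 4 X\right) - X = \left(X + 8 X\right) - X = 9 X - X = 8 X$)
$\frac{-32788 + F{\left(-90 \right)}}{-47472 - 44048} = \frac{-32788 + 8 \left(-90\right)}{-47472 - 44048} = \frac{-32788 - 720}{-91520} = \left(-33508\right) \left(- \frac{1}{91520}\right) = \frac{8377}{22880}$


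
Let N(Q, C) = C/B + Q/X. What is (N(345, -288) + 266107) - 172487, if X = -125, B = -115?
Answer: 53831353/575 ≈ 93620.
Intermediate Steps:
N(Q, C) = -C/115 - Q/125 (N(Q, C) = C/(-115) + Q/(-125) = C*(-1/115) + Q*(-1/125) = -C/115 - Q/125)
(N(345, -288) + 266107) - 172487 = ((-1/115*(-288) - 1/125*345) + 266107) - 172487 = ((288/115 - 69/25) + 266107) - 172487 = (-147/575 + 266107) - 172487 = 153011378/575 - 172487 = 53831353/575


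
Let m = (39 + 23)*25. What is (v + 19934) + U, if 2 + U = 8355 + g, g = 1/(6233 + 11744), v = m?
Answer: 536379750/17977 ≈ 29837.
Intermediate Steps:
m = 1550 (m = 62*25 = 1550)
v = 1550
g = 1/17977 ≈ 5.5627e-5
U = 150161882/17977 (U = -2 + (8355 + 1/17977) = -2 + 150197836/17977 = 150161882/17977 ≈ 8353.0)
(v + 19934) + U = (1550 + 19934) + 150161882/17977 = 21484 + 150161882/17977 = 536379750/17977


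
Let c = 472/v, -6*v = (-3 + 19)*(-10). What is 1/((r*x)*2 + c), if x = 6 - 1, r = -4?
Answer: -10/223 ≈ -0.044843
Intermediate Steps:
x = 5
v = 80/3 (v = -(-3 + 19)*(-10)/6 = -8*(-10)/3 = -⅙*(-160) = 80/3 ≈ 26.667)
c = 177/10 (c = 472/(80/3) = 472*(3/80) = 177/10 ≈ 17.700)
1/((r*x)*2 + c) = 1/(-4*5*2 + 177/10) = 1/(-20*2 + 177/10) = 1/(-40 + 177/10) = 1/(-223/10) = -10/223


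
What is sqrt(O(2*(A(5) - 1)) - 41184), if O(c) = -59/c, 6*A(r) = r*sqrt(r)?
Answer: sqrt(246927 - 205920*sqrt(5))/sqrt(-6 + 5*sqrt(5)) ≈ 203.02*I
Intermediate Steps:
A(r) = r**(3/2)/6 (A(r) = (r*sqrt(r))/6 = r**(3/2)/6)
sqrt(O(2*(A(5) - 1)) - 41184) = sqrt(-59*1/(2*(5**(3/2)/6 - 1)) - 41184) = sqrt(-59*1/(2*((5*sqrt(5))/6 - 1)) - 41184) = sqrt(-59*1/(2*(5*sqrt(5)/6 - 1)) - 41184) = sqrt(-59*1/(2*(-1 + 5*sqrt(5)/6)) - 41184) = sqrt(-59/(-2 + 5*sqrt(5)/3) - 41184) = sqrt(-41184 - 59/(-2 + 5*sqrt(5)/3))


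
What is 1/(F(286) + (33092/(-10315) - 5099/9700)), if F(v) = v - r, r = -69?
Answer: 20011100/7029222783 ≈ 0.0028468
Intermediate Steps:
F(v) = 69 + v (F(v) = v - 1*(-69) = v + 69 = 69 + v)
1/(F(286) + (33092/(-10315) - 5099/9700)) = 1/((69 + 286) + (33092/(-10315) - 5099/9700)) = 1/(355 + (33092*(-1/10315) - 5099*1/9700)) = 1/(355 + (-33092/10315 - 5099/9700)) = 1/(355 - 74717717/20011100) = 1/(7029222783/20011100) = 20011100/7029222783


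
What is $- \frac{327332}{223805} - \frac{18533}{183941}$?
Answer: $- \frac{64357553477}{41166915505} \approx -1.5633$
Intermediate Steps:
$- \frac{327332}{223805} - \frac{18533}{183941} = - \frac{64357553477}{41166915505}$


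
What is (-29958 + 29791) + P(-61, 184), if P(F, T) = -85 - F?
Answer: -191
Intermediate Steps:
(-29958 + 29791) + P(-61, 184) = (-29958 + 29791) + (-85 - 1*(-61)) = -167 + (-85 + 61) = -167 - 24 = -191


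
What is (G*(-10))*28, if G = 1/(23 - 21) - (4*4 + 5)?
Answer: 5740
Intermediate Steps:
G = -41/2 (G = 1/2 - (16 + 5) = ½ - 1*21 = ½ - 21 = -41/2 ≈ -20.500)
(G*(-10))*28 = -41/2*(-10)*28 = 205*28 = 5740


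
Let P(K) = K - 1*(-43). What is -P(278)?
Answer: -321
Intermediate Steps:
P(K) = 43 + K (P(K) = K + 43 = 43 + K)
-P(278) = -(43 + 278) = -1*321 = -321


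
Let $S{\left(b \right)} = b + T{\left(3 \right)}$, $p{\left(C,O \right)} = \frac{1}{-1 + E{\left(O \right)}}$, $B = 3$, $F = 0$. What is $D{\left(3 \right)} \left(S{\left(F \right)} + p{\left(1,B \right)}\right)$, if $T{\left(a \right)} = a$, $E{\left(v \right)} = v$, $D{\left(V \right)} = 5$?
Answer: $\frac{35}{2} \approx 17.5$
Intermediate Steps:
$p{\left(C,O \right)} = \frac{1}{-1 + O}$
$S{\left(b \right)} = 3 + b$ ($S{\left(b \right)} = b + 3 = 3 + b$)
$D{\left(3 \right)} \left(S{\left(F \right)} + p{\left(1,B \right)}\right) = 5 \left(\left(3 + 0\right) + \frac{1}{-1 + 3}\right) = 5 \left(3 + \frac{1}{2}\right) = 5 \cdot \frac{7}{2} = \frac{35}{2}$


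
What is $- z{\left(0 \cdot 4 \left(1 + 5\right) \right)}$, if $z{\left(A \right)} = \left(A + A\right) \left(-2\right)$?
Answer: $0$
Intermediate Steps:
$z{\left(A \right)} = - 4 A$ ($z{\left(A \right)} = 2 A \left(-2\right) = - 4 A$)
$- z{\left(0 \cdot 4 \left(1 + 5\right) \right)} = - \left(-4\right) 0 \cdot 4 \left(1 + 5\right) = - \left(-4\right) 0 \cdot 6 = - \left(-4\right) 0 = \left(-1\right) 0 = 0$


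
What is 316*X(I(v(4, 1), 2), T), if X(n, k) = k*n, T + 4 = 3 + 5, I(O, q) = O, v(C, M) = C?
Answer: 5056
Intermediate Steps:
T = 4 (T = -4 + (3 + 5) = -4 + 8 = 4)
316*X(I(v(4, 1), 2), T) = 316*(4*4) = 316*16 = 5056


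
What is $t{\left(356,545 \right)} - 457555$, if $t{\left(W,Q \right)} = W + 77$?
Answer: $-457122$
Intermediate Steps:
$t{\left(W,Q \right)} = 77 + W$
$t{\left(356,545 \right)} - 457555 = \left(77 + 356\right) - 457555 = 433 - 457555 = -457122$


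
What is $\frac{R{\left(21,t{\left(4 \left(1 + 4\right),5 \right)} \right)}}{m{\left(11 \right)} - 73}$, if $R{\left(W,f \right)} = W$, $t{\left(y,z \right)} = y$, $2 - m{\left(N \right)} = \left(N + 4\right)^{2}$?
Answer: $- \frac{21}{296} \approx -0.070946$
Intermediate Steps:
$m{\left(N \right)} = 2 - \left(4 + N\right)^{2}$ ($m{\left(N \right)} = 2 - \left(N + 4\right)^{2} = 2 - \left(4 + N\right)^{2}$)
$\frac{R{\left(21,t{\left(4 \left(1 + 4\right),5 \right)} \right)}}{m{\left(11 \right)} - 73} = \frac{21}{\left(2 - \left(4 + 11\right)^{2}\right) - 73} = \frac{21}{\left(2 - 15^{2}\right) - 73} = \frac{21}{\left(2 - 225\right) - 73} = \frac{21}{-223 - 73} = \frac{21}{-296} = 21 \left(- \frac{1}{296}\right) = - \frac{21}{296}$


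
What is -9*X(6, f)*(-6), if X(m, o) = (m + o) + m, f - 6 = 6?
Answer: 1296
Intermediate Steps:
f = 12 (f = 6 + 6 = 12)
X(m, o) = o + 2*m
-9*X(6, f)*(-6) = -9*(12 + 2*6)*(-6) = -9*(12 + 12)*(-6) = -9*24*(-6) = -216*(-6) = 1296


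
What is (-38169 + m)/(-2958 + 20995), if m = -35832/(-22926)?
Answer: -145837777/68919377 ≈ -2.1161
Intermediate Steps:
m = 5972/3821 (m = -35832*(-1/22926) = 5972/3821 ≈ 1.5629)
(-38169 + m)/(-2958 + 20995) = (-38169 + 5972/3821)/(-2958 + 20995) = -145837777/3821/18037 = -145837777/3821*1/18037 = -145837777/68919377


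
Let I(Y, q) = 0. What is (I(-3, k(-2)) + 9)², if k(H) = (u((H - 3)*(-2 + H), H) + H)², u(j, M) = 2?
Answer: 81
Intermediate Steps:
k(H) = (2 + H)²
(I(-3, k(-2)) + 9)² = (0 + 9)² = 9² = 81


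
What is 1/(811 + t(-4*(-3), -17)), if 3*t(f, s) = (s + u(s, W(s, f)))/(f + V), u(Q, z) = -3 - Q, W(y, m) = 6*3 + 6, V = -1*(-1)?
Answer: 13/10542 ≈ 0.0012332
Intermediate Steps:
V = 1
W(y, m) = 24 (W(y, m) = 18 + 6 = 24)
t(f, s) = -1/(1 + f) (t(f, s) = ((s + (-3 - s))/(f + 1))/3 = (-3/(1 + f))/3 = -1/(1 + f))
1/(811 + t(-4*(-3), -17)) = 1/(811 - 1/(1 - 4*(-3))) = 1/(811 - 1/(1 + 12)) = 1/(811 - 1/13) = 1/(10542/13) = 13/10542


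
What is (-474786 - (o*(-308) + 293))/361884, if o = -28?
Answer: -483703/361884 ≈ -1.3366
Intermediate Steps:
(-474786 - (o*(-308) + 293))/361884 = (-474786 - (-28*(-308) + 293))/361884 = (-474786 - (8624 + 293))*(1/361884) = (-474786 - 1*8917)*(1/361884) = (-474786 - 8917)*(1/361884) = -483703*1/361884 = -483703/361884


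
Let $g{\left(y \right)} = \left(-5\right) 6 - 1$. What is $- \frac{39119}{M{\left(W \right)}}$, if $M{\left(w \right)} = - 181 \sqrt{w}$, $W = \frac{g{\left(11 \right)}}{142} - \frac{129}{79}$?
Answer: $- \frac{39119 i \sqrt{232964206}}{3758827} \approx - 158.85 i$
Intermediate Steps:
$g{\left(y \right)} = -31$ ($g{\left(y \right)} = -30 - 1 = -31$)
$W = - \frac{20767}{11218}$ ($W = - \frac{31}{142} - \frac{129}{79} = - \frac{20767}{11218} \approx -1.8512$)
$- \frac{39119}{M{\left(W \right)}} = - \frac{39119}{\left(-181\right) \sqrt{- \frac{20767}{11218}}} = - \frac{39119}{\left(-181\right) \frac{i \sqrt{232964206}}{11218}} = - \frac{39119}{\left(- \frac{181}{11218}\right) i \sqrt{232964206}} = - 39119 \frac{i \sqrt{232964206}}{3758827} = - \frac{39119 i \sqrt{232964206}}{3758827}$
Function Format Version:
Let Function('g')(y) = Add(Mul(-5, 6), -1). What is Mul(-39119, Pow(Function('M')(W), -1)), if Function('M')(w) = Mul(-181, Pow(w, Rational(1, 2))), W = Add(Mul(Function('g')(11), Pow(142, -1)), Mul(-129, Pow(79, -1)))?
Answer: Mul(Rational(-39119, 3758827), I, Pow(232964206, Rational(1, 2))) ≈ Mul(-158.85, I)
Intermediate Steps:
Function('g')(y) = -31 (Function('g')(y) = Add(-30, -1) = -31)
W = Rational(-20767, 11218) (W = Add(Mul(-31, Pow(142, -1)), Mul(-129, Pow(79, -1))) = Add(Mul(-31, Rational(1, 142)), Mul(-129, Rational(1, 79))) = Add(Rational(-31, 142), Rational(-129, 79)) = Rational(-20767, 11218) ≈ -1.8512)
Mul(-39119, Pow(Function('M')(W), -1)) = Mul(-39119, Pow(Mul(-181, Pow(Rational(-20767, 11218), Rational(1, 2))), -1)) = Mul(-39119, Pow(Mul(-181, Mul(Rational(1, 11218), I, Pow(232964206, Rational(1, 2)))), -1)) = Mul(-39119, Pow(Mul(Rational(-181, 11218), I, Pow(232964206, Rational(1, 2))), -1)) = Mul(-39119, Mul(Rational(1, 3758827), I, Pow(232964206, Rational(1, 2)))) = Mul(Rational(-39119, 3758827), I, Pow(232964206, Rational(1, 2)))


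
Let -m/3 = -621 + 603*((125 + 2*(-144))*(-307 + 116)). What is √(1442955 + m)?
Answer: I*√54874779 ≈ 7407.8*I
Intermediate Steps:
m = -56317734 (m = -3*(-621 + 603*((125 + 2*(-144))*(-307 + 116))) = -3*(-621 + 603*((125 - 288)*(-191))) = -3*(-621 + 603*(-163*(-191))) = -3*(-621 + 603*31133) = -3*(-621 + 18773199) = -3*18772578 = -56317734)
√(1442955 + m) = √(1442955 - 56317734) = √(-54874779) = I*√54874779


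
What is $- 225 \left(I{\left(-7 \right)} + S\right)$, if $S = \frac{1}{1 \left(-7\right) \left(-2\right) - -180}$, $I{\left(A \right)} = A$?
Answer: $\frac{305325}{194} \approx 1573.8$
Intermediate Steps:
$S = \frac{1}{194}$ ($S = \frac{1}{\left(-7\right) \left(-2\right) + 180} = \frac{1}{14 + 180} = \frac{1}{194} \approx 0.0051546$)
$- 225 \left(I{\left(-7 \right)} + S\right) = - 225 \left(-7 + \frac{1}{194}\right) = \left(-225\right) \left(- \frac{1357}{194}\right) = \frac{305325}{194}$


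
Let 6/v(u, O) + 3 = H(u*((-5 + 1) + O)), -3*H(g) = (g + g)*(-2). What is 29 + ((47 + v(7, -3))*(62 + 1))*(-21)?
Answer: -12717346/205 ≈ -62036.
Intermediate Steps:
H(g) = 4*g/3 (H(g) = -(g + g)*(-2)/3 = -2*g*(-2)/3 = -(-4)*g/3 = 4*g/3)
v(u, O) = 6/(-3 + 4*u*(-4 + O)/3) (v(u, O) = 6/(-3 + 4*(u*((-5 + 1) + O))/3) = 6/(-3 + 4*(u*(-4 + O))/3) = 6/(-3 + 4*u*(-4 + O)/3))
29 + ((47 + v(7, -3))*(62 + 1))*(-21) = 29 + ((47 + 18/(-9 + 4*7*(-4 - 3)))*(62 + 1))*(-21) = 29 + ((47 + 18/(-9 + 4*7*(-7)))*63)*(-21) = 29 + ((47 + 18/(-9 - 196))*63)*(-21) = 29 + ((47 + 18/(-205))*63)*(-21) = 29 + ((47 + 18*(-1/205))*63)*(-21) = 29 + ((47 - 18/205)*63)*(-21) = 29 + ((9617/205)*63)*(-21) = 29 + (605871/205)*(-21) = 29 - 12723291/205 = -12717346/205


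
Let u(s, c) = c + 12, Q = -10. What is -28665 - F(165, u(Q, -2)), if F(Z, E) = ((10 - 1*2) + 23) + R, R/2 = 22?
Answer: -28740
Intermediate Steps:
R = 44 (R = 2*22 = 44)
u(s, c) = 12 + c
F(Z, E) = 75 (F(Z, E) = ((10 - 1*2) + 23) + 44 = ((10 - 2) + 23) + 44 = (8 + 23) + 44 = 31 + 44 = 75)
-28665 - F(165, u(Q, -2)) = -28665 - 1*75 = -28665 - 75 = -28740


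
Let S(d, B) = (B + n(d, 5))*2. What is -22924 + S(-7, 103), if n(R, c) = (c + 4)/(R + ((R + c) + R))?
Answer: -181753/8 ≈ -22719.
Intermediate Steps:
n(R, c) = (4 + c)/(c + 3*R) (n(R, c) = (4 + c)/(R + (c + 2*R)) = (4 + c)/(c + 3*R))
S(d, B) = 2*B + 18/(5 + 3*d) (S(d, B) = (B + (4 + 5)/(5 + 3*d))*2 = (B + 9/(5 + 3*d))*2 = 2*B + 18/(5 + 3*d))
-22924 + S(-7, 103) = -22924 + 2*(9 + 103*(5 + 3*(-7)))/(5 + 3*(-7)) = -22924 + 2*(9 + 103*(5 - 21))/(5 - 21) = -22924 + 2*(9 + 103*(-16))/(-16) = -22924 + 2*(-1/16)*(9 - 1648) = -22924 + 2*(-1/16)*(-1639) = -22924 + 1639/8 = -181753/8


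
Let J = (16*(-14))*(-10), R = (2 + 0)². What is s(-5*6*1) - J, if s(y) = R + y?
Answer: -2266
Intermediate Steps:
R = 4 (R = 2² = 4)
s(y) = 4 + y
J = 2240 (J = -224*(-10) = 2240)
s(-5*6*1) - J = (4 - 5*6*1) - 1*2240 = (4 - 30*1) - 2240 = (4 - 30) - 2240 = -26 - 2240 = -2266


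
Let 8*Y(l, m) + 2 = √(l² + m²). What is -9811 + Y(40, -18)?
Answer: -39245/4 + √481/4 ≈ -9805.8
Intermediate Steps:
Y(l, m) = -¼ + √(l² + m²)/8
-9811 + Y(40, -18) = -9811 + (-¼ + √(40² + (-18)²)/8) = -9811 + (-¼ + √(1600 + 324)/8) = -9811 + (-¼ + √1924/8) = -9811 + (-¼ + (2*√481)/8) = -9811 + (-¼ + √481/4) = -39245/4 + √481/4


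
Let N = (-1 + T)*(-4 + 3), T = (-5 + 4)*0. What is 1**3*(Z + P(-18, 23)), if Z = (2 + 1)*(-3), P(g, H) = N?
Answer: -8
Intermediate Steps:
T = 0 (T = -1*0 = 0)
N = 1 (N = (-1 + 0)*(-4 + 3) = -1*(-1) = 1)
P(g, H) = 1
Z = -9 (Z = 3*(-3) = -9)
1**3*(Z + P(-18, 23)) = 1**3*(-9 + 1) = 1*(-8) = -8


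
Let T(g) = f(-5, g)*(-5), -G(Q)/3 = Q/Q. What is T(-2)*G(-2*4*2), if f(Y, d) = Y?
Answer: -75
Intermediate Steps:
G(Q) = -3 (G(Q) = -3*Q/Q = -3*1 = -3)
T(g) = 25 (T(g) = -5*(-5) = 25)
T(-2)*G(-2*4*2) = 25*(-3) = -75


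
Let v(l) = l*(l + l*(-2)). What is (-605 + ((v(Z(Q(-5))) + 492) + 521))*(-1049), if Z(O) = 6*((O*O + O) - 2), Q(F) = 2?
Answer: 176232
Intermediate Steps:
Z(O) = -12 + 6*O + 6*O**2 (Z(O) = 6*((O**2 + O) - 2) = 6*((O + O**2) - 2) = 6*(-2 + O + O**2) = -12 + 6*O + 6*O**2)
v(l) = -l**2 (v(l) = l*(l - 2*l) = l*(-l) = -l**2)
(-605 + ((v(Z(Q(-5))) + 492) + 521))*(-1049) = (-605 + ((-(-12 + 6*2 + 6*2**2)**2 + 492) + 521))*(-1049) = (-605 + ((-(-12 + 12 + 6*4)**2 + 492) + 521))*(-1049) = (-605 + ((-(-12 + 12 + 24)**2 + 492) + 521))*(-1049) = (-605 + ((-1*24**2 + 492) + 521))*(-1049) = (-605 + ((-1*576 + 492) + 521))*(-1049) = (-605 + ((-576 + 492) + 521))*(-1049) = (-605 + (-84 + 521))*(-1049) = (-605 + 437)*(-1049) = -168*(-1049) = 176232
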